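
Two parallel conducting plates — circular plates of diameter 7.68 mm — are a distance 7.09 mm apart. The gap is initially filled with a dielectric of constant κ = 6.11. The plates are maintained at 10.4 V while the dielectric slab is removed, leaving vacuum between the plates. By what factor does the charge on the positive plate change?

Q₂/Q₁ ≈ 0.164

Battery connected ⇒ V is held fixed.
C₂ = 0.164 C₁ and Q = CV, so Q₂/Q₁ = C₂/C₁ = 0.164.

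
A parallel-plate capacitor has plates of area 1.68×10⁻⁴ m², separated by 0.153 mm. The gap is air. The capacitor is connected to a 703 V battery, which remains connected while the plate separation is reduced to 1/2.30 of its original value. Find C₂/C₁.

C₂/C₁ ≈ 2.30

C = ε₀A/d scales as 1/d, so C₂/C₁ = d₁/d₂ = 2.30.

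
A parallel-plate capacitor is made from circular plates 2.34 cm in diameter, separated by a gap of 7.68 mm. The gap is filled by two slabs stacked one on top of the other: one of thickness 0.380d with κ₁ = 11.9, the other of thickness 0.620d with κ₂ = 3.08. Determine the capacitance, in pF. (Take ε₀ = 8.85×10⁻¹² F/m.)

C ≈ 2.12 pF

A = π(2.34/2 cm)² = 4.30×10⁻⁴ m².
Stacked slabs ⇒ two capacitors in series, each with the full plate area.
C₁ = κ₁ε₀A/d₁ = 11.9 × 8.85×10⁻¹² × 4.30×10⁻⁴ / 2.92×10⁻³ = 1.55×10⁻¹¹ F.
C₂ = κ₂ε₀A/d₂ = 3.08 × 8.85×10⁻¹² × 4.30×10⁻⁴ / 4.76×10⁻³ = 2.46×10⁻¹² F.
C = (1/C₁ + 1/C₂)⁻¹ = 2.12×10⁻¹² F.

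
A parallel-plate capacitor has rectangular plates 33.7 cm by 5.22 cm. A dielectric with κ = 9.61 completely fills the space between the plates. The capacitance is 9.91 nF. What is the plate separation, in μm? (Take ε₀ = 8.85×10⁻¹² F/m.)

A = 33.7 × 5.22 cm² = 1.76×10⁻² m².
d = κε₀A/C = 9.61 × 8.85×10⁻¹² × 1.76×10⁻² / 9.91×10⁻⁹ = 1.51×10⁻⁴ m.

d ≈ 151 μm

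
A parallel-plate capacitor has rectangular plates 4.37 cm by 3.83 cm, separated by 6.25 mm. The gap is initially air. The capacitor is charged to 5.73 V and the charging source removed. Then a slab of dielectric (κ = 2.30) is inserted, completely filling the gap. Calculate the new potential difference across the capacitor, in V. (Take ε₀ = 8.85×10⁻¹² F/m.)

V ≈ 2.49 V

A = 4.37 × 3.83 cm² = 1.67×10⁻³ m².
Initially C₁ = ε₀A/d = 8.85×10⁻¹² × 1.67×10⁻³ / 6.25×10⁻³ = 2.37×10⁻¹² F.
V₁ = 5.73 V.
Isolated ⇒ Q is held fixed. C₂ = 2.30 C₁ and V = Q/C, so V₂/V₁ = C₁/C₂ = 0.435.
V₂ = 0.435 × 5.73 = 2.49 V.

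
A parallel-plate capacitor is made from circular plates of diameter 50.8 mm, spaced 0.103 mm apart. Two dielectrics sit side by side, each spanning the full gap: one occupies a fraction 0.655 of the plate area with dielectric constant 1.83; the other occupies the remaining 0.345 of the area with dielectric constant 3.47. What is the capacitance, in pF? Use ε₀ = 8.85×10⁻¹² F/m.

A = π(50.8/2 mm)² = 2.03×10⁻³ m².
Side-by-side slabs ⇒ two capacitors in parallel, each spanning the full gap.
C₁ = κ₁ε₀A₁/d = 1.83 × 8.85×10⁻¹² × 1.33×10⁻³ / 1.03×10⁻⁴ = 2.09×10⁻¹⁰ F.
C₂ = κ₂ε₀A₂/d = 3.47 × 8.85×10⁻¹² × 6.99×10⁻⁴ / 1.03×10⁻⁴ = 2.08×10⁻¹⁰ F.
C = C₁ + C₂ = 4.17×10⁻¹⁰ F.

C ≈ 417 pF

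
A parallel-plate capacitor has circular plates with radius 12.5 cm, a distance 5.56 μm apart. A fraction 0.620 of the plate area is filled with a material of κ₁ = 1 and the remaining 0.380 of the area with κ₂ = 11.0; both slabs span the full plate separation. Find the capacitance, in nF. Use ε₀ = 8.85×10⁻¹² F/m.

375 nF

A = π(12.5 cm)² = 4.91×10⁻² m².
Side-by-side slabs ⇒ two capacitors in parallel, each spanning the full gap.
C₁ = κ₁ε₀A₁/d = 1.00 × 8.85×10⁻¹² × 3.04×10⁻² / 5.56×10⁻⁶ = 4.84×10⁻⁸ F.
C₂ = κ₂ε₀A₂/d = 11.0 × 8.85×10⁻¹² × 1.87×10⁻² / 5.56×10⁻⁶ = 3.27×10⁻⁷ F.
C = C₁ + C₂ = 3.75×10⁻⁷ F.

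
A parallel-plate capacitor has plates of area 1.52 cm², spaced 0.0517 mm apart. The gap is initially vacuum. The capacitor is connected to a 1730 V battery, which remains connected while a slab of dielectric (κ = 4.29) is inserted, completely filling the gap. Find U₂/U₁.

U₂/U₁ ≈ 4.29

Battery connected ⇒ V is held fixed.
C₂ = 4.29 C₁ and U = ½CV², so U₂/U₁ = C₂/C₁ = 4.29.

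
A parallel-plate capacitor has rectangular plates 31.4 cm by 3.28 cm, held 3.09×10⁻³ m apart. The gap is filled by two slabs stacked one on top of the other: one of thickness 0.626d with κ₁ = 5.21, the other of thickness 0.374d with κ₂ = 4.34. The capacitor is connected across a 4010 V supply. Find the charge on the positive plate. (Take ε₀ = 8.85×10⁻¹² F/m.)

A = 31.4 × 3.28 cm² = 1.03×10⁻² m².
Stacked slabs ⇒ two capacitors in series, each with the full plate area.
C₁ = κ₁ε₀A/d₁ = 5.21 × 8.85×10⁻¹² × 1.03×10⁻² / 1.93×10⁻³ = 2.46×10⁻¹⁰ F.
C₂ = κ₂ε₀A/d₂ = 4.34 × 8.85×10⁻¹² × 1.03×10⁻² / 1.16×10⁻³ = 3.42×10⁻¹⁰ F.
C = (1/C₁ + 1/C₂)⁻¹ = 1.43×10⁻¹⁰ F.
Q = CV = 1.43×10⁻¹⁰ × 4010 = 5.73×10⁻⁷ C.

Q ≈ 0.573 μC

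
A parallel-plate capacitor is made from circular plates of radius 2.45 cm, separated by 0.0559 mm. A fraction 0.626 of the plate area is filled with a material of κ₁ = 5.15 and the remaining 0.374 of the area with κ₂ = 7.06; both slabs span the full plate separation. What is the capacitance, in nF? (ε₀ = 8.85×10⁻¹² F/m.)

A = π(2.45 cm)² = 1.89×10⁻³ m².
Side-by-side slabs ⇒ two capacitors in parallel, each spanning the full gap.
C₁ = κ₁ε₀A₁/d = 5.15 × 8.85×10⁻¹² × 1.18×10⁻³ / 5.59×10⁻⁵ = 9.62×10⁻¹⁰ F.
C₂ = κ₂ε₀A₂/d = 7.06 × 8.85×10⁻¹² × 7.05×10⁻⁴ / 5.59×10⁻⁵ = 7.88×10⁻¹⁰ F.
C = C₁ + C₂ = 1.75×10⁻⁹ F.

1.75 nF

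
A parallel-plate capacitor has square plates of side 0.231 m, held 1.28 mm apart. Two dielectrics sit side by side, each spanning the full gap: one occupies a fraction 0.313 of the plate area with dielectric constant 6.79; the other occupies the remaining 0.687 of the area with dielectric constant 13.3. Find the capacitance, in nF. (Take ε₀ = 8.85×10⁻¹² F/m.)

C ≈ 4.16 nF

A = (0.231 m)² = 5.34×10⁻² m².
Side-by-side slabs ⇒ two capacitors in parallel, each spanning the full gap.
C₁ = κ₁ε₀A₁/d = 6.79 × 8.85×10⁻¹² × 1.67×10⁻² / 1.28×10⁻³ = 7.84×10⁻¹⁰ F.
C₂ = κ₂ε₀A₂/d = 13.3 × 8.85×10⁻¹² × 3.67×10⁻² / 1.28×10⁻³ = 3.37×10⁻⁹ F.
C = C₁ + C₂ = 4.16×10⁻⁹ F.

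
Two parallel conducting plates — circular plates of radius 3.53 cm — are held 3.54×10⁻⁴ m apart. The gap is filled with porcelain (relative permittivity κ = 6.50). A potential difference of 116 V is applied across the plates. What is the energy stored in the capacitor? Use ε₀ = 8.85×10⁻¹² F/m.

4.28 μJ

A = π(3.53 cm)² = 3.91×10⁻³ m².
C = κε₀A/d = 6.50 × 8.85×10⁻¹² × 3.91×10⁻³ / 3.54×10⁻⁴ = 6.36×10⁻¹⁰ F.
U = ½CV² = ½ × 6.36×10⁻¹⁰ × (116)² = 4.28×10⁻⁶ J.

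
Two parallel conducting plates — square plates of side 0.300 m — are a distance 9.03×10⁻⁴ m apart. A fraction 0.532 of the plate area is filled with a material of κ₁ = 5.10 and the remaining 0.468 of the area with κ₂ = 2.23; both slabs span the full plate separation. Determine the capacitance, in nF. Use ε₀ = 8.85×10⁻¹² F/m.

A = (0.300 m)² = 9.00×10⁻² m².
Side-by-side slabs ⇒ two capacitors in parallel, each spanning the full gap.
C₁ = κ₁ε₀A₁/d = 5.10 × 8.85×10⁻¹² × 4.79×10⁻² / 9.03×10⁻⁴ = 2.39×10⁻⁹ F.
C₂ = κ₂ε₀A₂/d = 2.23 × 8.85×10⁻¹² × 4.21×10⁻² / 9.03×10⁻⁴ = 9.21×10⁻¹⁰ F.
C = C₁ + C₂ = 3.31×10⁻⁹ F.

3.31 nF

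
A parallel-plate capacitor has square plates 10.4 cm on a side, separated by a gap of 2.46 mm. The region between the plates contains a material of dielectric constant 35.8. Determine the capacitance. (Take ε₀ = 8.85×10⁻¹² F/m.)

A = (10.4 cm)² = 1.08×10⁻² m².
C = κε₀A/d = 35.8 × 8.85×10⁻¹² × 1.08×10⁻² / 2.46×10⁻³ = 1.39×10⁻⁹ F.

C ≈ 1.39 nF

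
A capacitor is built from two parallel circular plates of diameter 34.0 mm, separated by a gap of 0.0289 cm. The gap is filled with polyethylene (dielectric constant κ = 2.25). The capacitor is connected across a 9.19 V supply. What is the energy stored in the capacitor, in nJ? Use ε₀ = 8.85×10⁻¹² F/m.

A = π(34.0/2 mm)² = 9.08×10⁻⁴ m².
C = κε₀A/d = 2.25 × 8.85×10⁻¹² × 9.08×10⁻⁴ / 2.89×10⁻⁴ = 6.26×10⁻¹¹ F.
U = ½CV² = ½ × 6.26×10⁻¹¹ × (9.19)² = 2.64×10⁻⁹ J.

U ≈ 2.64 nJ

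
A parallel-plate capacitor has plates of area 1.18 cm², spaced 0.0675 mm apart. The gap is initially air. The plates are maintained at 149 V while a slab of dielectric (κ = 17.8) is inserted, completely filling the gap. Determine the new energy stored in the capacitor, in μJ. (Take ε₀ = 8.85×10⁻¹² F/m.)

3.06 μJ

A = 1.18 cm² = 1.18×10⁻⁴ m².
Initially C₁ = ε₀A/d = 8.85×10⁻¹² × 1.18×10⁻⁴ / 6.75×10⁻⁵ = 1.55×10⁻¹¹ F.
U₁ = 1.72×10⁻⁷ J.
Battery connected ⇒ V is held fixed. C₂ = 17.8 C₁ and U = ½CV², so U₂/U₁ = C₂/C₁ = 17.8.
U₂ = 17.8 × 1.72×10⁻⁷ = 3.06×10⁻⁶ J.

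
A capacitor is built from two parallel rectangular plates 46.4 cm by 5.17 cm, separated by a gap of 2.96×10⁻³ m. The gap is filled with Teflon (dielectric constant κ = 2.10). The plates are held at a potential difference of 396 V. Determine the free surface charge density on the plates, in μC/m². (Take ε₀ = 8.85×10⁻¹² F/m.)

A = 46.4 × 5.17 cm² = 2.40×10⁻² m².
C = κε₀A/d = 2.10 × 8.85×10⁻¹² × 2.40×10⁻² / 2.96×10⁻³ = 1.51×10⁻¹⁰ F.
σ = Q/A = CV/A = 1.51×10⁻¹⁰ × 396 / 2.40×10⁻² = 2.49×10⁻⁶ C/m².

σ ≈ 2.49 μC/m²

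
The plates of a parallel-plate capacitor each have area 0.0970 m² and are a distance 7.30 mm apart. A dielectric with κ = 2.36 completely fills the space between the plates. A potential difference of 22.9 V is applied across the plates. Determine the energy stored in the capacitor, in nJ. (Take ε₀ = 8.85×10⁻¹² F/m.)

72.8 nJ

C = κε₀A/d = 2.36 × 8.85×10⁻¹² × 9.70×10⁻² / 7.30×10⁻³ = 2.78×10⁻¹⁰ F.
U = ½CV² = ½ × 2.78×10⁻¹⁰ × (22.9)² = 7.28×10⁻⁸ J.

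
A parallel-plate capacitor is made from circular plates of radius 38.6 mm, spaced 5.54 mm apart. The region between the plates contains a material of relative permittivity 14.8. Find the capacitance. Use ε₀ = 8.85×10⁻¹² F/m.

111 pF

A = π(38.6 mm)² = 4.68×10⁻³ m².
C = κε₀A/d = 14.8 × 8.85×10⁻¹² × 4.68×10⁻³ / 5.54×10⁻³ = 1.11×10⁻¹⁰ F.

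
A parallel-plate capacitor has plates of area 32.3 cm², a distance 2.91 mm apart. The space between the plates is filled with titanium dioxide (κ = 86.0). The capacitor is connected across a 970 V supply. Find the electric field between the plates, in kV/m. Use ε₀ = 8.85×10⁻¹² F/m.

333 kV/m

E = V/d = 970 / 2.91×10⁻³ = 3.33×10⁵ V/m.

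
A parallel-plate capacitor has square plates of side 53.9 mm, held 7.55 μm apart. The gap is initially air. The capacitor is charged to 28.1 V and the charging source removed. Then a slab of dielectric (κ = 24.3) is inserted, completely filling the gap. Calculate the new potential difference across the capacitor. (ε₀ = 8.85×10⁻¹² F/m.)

1.16 V

A = (53.9 mm)² = 2.91×10⁻³ m².
Initially C₁ = ε₀A/d = 8.85×10⁻¹² × 2.91×10⁻³ / 7.55×10⁻⁶ = 3.41×10⁻⁹ F.
V₁ = 28.1 V.
Isolated ⇒ Q is held fixed. C₂ = 24.3 C₁ and V = Q/C, so V₂/V₁ = C₁/C₂ = 0.0412.
V₂ = 0.0412 × 28.1 = 1.16 V.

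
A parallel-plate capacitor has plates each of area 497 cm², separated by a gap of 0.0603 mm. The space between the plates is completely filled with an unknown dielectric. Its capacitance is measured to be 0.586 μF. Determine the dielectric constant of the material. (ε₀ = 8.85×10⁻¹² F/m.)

80.3

A = 497 cm² = 4.97×10⁻² m².
κ = Cd/(ε₀A) = 5.86×10⁻⁷ × 6.03×10⁻⁵ / (8.85×10⁻¹² × 4.97×10⁻²) = 80.3.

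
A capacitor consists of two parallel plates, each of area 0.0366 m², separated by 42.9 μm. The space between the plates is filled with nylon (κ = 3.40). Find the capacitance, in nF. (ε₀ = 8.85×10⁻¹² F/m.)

C = κε₀A/d = 3.40 × 8.85×10⁻¹² × 3.66×10⁻² / 4.29×10⁻⁵ = 2.57×10⁻⁸ F.

C ≈ 25.7 nF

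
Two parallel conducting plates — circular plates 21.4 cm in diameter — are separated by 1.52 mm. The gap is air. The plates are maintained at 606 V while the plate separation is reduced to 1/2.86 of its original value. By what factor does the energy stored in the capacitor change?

Battery connected ⇒ V is held fixed.
C₂ = 2.86 C₁ and U = ½CV², so U₂/U₁ = C₂/C₁ = 2.86.

U₂/U₁ ≈ 2.86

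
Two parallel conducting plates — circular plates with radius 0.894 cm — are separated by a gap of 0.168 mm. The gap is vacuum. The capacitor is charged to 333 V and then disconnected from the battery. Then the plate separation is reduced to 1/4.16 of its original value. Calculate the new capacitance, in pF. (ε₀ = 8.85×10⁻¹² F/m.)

C ≈ 55.0 pF

A = π(0.894 cm)² = 2.51×10⁻⁴ m².
Initially C₁ = ε₀A/d = 8.85×10⁻¹² × 2.51×10⁻⁴ / 1.68×10⁻⁴ = 1.32×10⁻¹¹ F.
C = ε₀A/d scales as 1/d, so C₂/C₁ = d₁/d₂ = 4.16.
C₂ = 4.16 × 1.32×10⁻¹¹ = 5.50×10⁻¹¹ F.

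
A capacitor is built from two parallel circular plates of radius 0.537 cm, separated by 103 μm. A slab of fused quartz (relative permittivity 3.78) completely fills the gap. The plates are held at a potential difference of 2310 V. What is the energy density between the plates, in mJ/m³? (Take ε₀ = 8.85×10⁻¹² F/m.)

8.41×10⁶ mJ/m³

E = V/d = 2310 / 1.03×10⁻⁴ = 2.24×10⁷ V/m.
u = ½κε₀E² = ½ × 3.78 × 8.85×10⁻¹² × (2.24×10⁷)² = 8.41×10³ J/m³.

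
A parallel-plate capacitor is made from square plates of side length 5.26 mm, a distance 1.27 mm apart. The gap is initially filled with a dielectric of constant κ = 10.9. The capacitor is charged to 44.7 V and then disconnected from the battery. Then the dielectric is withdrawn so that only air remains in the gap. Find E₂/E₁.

Isolated ⇒ Q is held fixed.
V₂ = Q/C₂ = V₁/0.0917; E = V/d, so E₂/E₁ = (V₂/V₁)(d₁/d₂) = 10.9.

E₂/E₁ ≈ 10.9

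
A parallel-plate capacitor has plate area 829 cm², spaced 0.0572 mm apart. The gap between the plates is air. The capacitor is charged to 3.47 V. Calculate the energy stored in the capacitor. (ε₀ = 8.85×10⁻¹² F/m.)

77.2 nJ

A = 829 cm² = 8.29×10⁻² m².
C = ε₀A/d = 8.85×10⁻¹² × 8.29×10⁻² / 5.72×10⁻⁵ = 1.28×10⁻⁸ F.
U = ½CV² = ½ × 1.28×10⁻⁸ × (3.47)² = 7.72×10⁻⁸ J.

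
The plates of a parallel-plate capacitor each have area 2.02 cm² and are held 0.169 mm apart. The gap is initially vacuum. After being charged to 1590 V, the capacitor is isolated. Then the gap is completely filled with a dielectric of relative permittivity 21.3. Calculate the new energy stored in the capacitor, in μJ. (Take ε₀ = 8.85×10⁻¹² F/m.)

0.628 μJ

A = 2.02 cm² = 2.02×10⁻⁴ m².
Initially C₁ = ε₀A/d = 8.85×10⁻¹² × 2.02×10⁻⁴ / 1.69×10⁻⁴ = 1.06×10⁻¹¹ F.
U₁ = 1.34×10⁻⁵ J.
Isolated ⇒ Q is held fixed. C₂ = 21.3 C₁ and U = Q²/(2C), so U₂/U₁ = C₁/C₂ = 0.0469.
U₂ = 0.0469 × 1.34×10⁻⁵ = 6.28×10⁻⁷ J.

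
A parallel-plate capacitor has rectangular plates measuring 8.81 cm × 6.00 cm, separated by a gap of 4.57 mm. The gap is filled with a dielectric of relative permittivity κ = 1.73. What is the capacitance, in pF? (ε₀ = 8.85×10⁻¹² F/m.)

C ≈ 17.7 pF

A = 8.81 × 6.00 cm² = 5.29×10⁻³ m².
C = κε₀A/d = 1.73 × 8.85×10⁻¹² × 5.29×10⁻³ / 4.57×10⁻³ = 1.77×10⁻¹¹ F.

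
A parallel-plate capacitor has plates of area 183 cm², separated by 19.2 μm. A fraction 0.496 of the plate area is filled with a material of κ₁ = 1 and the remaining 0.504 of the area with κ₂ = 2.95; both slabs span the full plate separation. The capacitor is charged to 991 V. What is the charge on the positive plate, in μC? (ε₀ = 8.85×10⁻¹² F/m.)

Q ≈ 16.6 μC

A = 183 cm² = 1.83×10⁻² m².
Side-by-side slabs ⇒ two capacitors in parallel, each spanning the full gap.
C₁ = κ₁ε₀A₁/d = 1.00 × 8.85×10⁻¹² × 9.08×10⁻³ / 1.92×10⁻⁵ = 4.18×10⁻⁹ F.
C₂ = κ₂ε₀A₂/d = 2.95 × 8.85×10⁻¹² × 9.22×10⁻³ / 1.92×10⁻⁵ = 1.25×10⁻⁸ F.
C = C₁ + C₂ = 1.67×10⁻⁸ F.
Q = CV = 1.67×10⁻⁸ × 991 = 1.66×10⁻⁵ C.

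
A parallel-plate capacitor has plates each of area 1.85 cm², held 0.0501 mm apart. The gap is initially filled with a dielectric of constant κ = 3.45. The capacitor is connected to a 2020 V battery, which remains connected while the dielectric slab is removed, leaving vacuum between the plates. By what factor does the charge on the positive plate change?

0.290

Battery connected ⇒ V is held fixed.
C₂ = 0.290 C₁ and Q = CV, so Q₂/Q₁ = C₂/C₁ = 0.290.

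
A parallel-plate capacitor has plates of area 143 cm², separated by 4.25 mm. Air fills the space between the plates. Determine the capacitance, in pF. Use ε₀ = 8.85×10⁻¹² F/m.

29.8 pF

A = 143 cm² = 1.43×10⁻² m².
C = ε₀A/d = 8.85×10⁻¹² × 1.43×10⁻² / 4.25×10⁻³ = 2.98×10⁻¹¹ F.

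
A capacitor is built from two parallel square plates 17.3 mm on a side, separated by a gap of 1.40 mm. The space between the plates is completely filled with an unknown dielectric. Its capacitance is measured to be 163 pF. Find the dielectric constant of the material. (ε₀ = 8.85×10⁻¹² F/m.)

κ ≈ 86.2

A = (17.3 mm)² = 2.99×10⁻⁴ m².
κ = Cd/(ε₀A) = 1.63×10⁻¹⁰ × 1.40×10⁻³ / (8.85×10⁻¹² × 2.99×10⁻⁴) = 86.2.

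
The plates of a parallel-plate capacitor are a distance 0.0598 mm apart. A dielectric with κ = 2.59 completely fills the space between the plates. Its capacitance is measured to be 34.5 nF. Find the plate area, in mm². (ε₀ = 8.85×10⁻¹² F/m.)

A ≈ 9.00×10⁴ mm²

A = Cd/(κε₀) = 3.45×10⁻⁸ × 5.98×10⁻⁵ / (2.59 × 8.85×10⁻¹²) = 9.00×10⁻² m².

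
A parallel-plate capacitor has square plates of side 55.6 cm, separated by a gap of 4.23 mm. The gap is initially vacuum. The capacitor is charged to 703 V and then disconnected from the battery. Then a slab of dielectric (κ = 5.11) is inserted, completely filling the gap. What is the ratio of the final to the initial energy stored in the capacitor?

Isolated ⇒ Q is held fixed.
C₂ = 5.11 C₁ and U = Q²/(2C), so U₂/U₁ = C₁/C₂ = 0.196.

0.196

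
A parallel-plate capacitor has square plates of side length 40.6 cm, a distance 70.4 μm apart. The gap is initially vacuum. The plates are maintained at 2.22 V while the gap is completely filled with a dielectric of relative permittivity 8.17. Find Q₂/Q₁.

Q₂/Q₁ ≈ 8.17

Battery connected ⇒ V is held fixed.
C₂ = 8.17 C₁ and Q = CV, so Q₂/Q₁ = C₂/C₁ = 8.17.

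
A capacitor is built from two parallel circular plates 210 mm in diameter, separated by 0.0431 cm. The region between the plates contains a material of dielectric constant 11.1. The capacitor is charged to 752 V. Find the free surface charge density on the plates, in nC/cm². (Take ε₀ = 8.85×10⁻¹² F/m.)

17.1 nC/cm²

A = π(210/2 mm)² = 3.46×10⁻² m².
C = κε₀A/d = 11.1 × 8.85×10⁻¹² × 3.46×10⁻² / 4.31×10⁻⁴ = 7.89×10⁻⁹ F.
σ = Q/A = CV/A = 7.89×10⁻⁹ × 752 / 3.46×10⁻² = 1.71×10⁻⁴ C/m².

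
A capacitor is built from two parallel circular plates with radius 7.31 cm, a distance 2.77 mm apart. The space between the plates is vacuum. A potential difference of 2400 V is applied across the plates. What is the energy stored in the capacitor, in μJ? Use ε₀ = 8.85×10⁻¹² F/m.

A = π(7.31 cm)² = 1.68×10⁻² m².
C = ε₀A/d = 8.85×10⁻¹² × 1.68×10⁻² / 2.77×10⁻³ = 5.36×10⁻¹¹ F.
U = ½CV² = ½ × 5.36×10⁻¹¹ × (2400)² = 1.54×10⁻⁴ J.

U ≈ 154 μJ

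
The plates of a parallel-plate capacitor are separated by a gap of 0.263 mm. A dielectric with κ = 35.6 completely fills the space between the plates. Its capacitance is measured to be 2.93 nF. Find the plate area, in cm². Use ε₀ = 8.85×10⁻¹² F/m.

A = Cd/(κε₀) = 2.93×10⁻⁹ × 2.63×10⁻⁴ / (35.6 × 8.85×10⁻¹²) = 2.45×10⁻³ m².

A ≈ 24.5 cm²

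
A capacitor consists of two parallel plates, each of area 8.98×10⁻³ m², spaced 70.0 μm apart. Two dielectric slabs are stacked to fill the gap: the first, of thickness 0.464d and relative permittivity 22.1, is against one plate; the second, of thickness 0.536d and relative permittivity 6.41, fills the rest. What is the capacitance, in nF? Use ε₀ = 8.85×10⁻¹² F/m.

C ≈ 10.9 nF

Stacked slabs ⇒ two capacitors in series, each with the full plate area.
C₁ = κ₁ε₀A/d₁ = 22.1 × 8.85×10⁻¹² × 8.98×10⁻³ / 3.25×10⁻⁵ = 5.41×10⁻⁸ F.
C₂ = κ₂ε₀A/d₂ = 6.41 × 8.85×10⁻¹² × 8.98×10⁻³ / 3.75×10⁻⁵ = 1.36×10⁻⁸ F.
C = (1/C₁ + 1/C₂)⁻¹ = 1.09×10⁻⁸ F.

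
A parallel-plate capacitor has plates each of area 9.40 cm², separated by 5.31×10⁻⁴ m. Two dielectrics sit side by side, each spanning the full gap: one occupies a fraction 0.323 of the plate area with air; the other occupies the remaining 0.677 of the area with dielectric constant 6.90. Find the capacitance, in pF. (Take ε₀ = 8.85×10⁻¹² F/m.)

C ≈ 78.2 pF

A = 9.40 cm² = 9.40×10⁻⁴ m².
Side-by-side slabs ⇒ two capacitors in parallel, each spanning the full gap.
C₁ = κ₁ε₀A₁/d = 1.00 × 8.85×10⁻¹² × 3.04×10⁻⁴ / 5.31×10⁻⁴ = 5.06×10⁻¹² F.
C₂ = κ₂ε₀A₂/d = 6.90 × 8.85×10⁻¹² × 6.36×10⁻⁴ / 5.31×10⁻⁴ = 7.32×10⁻¹¹ F.
C = C₁ + C₂ = 7.82×10⁻¹¹ F.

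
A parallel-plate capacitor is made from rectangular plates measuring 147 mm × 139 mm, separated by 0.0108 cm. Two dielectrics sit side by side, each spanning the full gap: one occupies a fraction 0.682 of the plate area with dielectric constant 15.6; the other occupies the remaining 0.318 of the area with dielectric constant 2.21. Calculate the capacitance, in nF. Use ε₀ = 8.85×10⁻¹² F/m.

A = 147 × 139 mm² = 2.04×10⁻² m².
Side-by-side slabs ⇒ two capacitors in parallel, each spanning the full gap.
C₁ = κ₁ε₀A₁/d = 15.6 × 8.85×10⁻¹² × 1.39×10⁻² / 1.08×10⁻⁴ = 1.78×10⁻⁸ F.
C₂ = κ₂ε₀A₂/d = 2.21 × 8.85×10⁻¹² × 6.50×10⁻³ / 1.08×10⁻⁴ = 1.18×10⁻⁹ F.
C = C₁ + C₂ = 1.90×10⁻⁸ F.

C ≈ 19.0 nF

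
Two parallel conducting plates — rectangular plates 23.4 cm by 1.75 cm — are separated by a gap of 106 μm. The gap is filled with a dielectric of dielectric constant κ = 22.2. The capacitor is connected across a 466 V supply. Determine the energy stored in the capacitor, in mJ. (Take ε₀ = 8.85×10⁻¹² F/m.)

A = 23.4 × 1.75 cm² = 4.09×10⁻³ m².
C = κε₀A/d = 22.2 × 8.85×10⁻¹² × 4.09×10⁻³ / 1.06×10⁻⁴ = 7.59×10⁻⁹ F.
U = ½CV² = ½ × 7.59×10⁻⁹ × (466)² = 8.24×10⁻⁴ J.

U ≈ 0.824 mJ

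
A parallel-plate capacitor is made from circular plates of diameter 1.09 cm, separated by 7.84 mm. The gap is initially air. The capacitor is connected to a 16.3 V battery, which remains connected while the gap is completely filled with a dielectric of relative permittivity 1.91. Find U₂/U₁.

U₂/U₁ ≈ 1.91

Battery connected ⇒ V is held fixed.
C₂ = 1.91 C₁ and U = ½CV², so U₂/U₁ = C₂/C₁ = 1.91.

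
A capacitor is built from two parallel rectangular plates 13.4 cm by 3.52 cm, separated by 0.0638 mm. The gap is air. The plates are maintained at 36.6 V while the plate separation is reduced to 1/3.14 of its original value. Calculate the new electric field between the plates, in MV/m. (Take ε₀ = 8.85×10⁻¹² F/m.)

E ≈ 1.80 MV/m

A = 13.4 × 3.52 cm² = 4.72×10⁻³ m².
Initially C₁ = ε₀A/d = 8.85×10⁻¹² × 4.72×10⁻³ / 6.38×10⁻⁵ = 6.54×10⁻¹⁰ F.
E₁ = 5.74×10⁵ V/m.
Battery connected ⇒ V is held fixed. E = V/d, so E₂/E₁ = d₁/d₂ = 3.14.
E₂ = 3.14 × 5.74×10⁵ = 1.80×10⁶ V/m.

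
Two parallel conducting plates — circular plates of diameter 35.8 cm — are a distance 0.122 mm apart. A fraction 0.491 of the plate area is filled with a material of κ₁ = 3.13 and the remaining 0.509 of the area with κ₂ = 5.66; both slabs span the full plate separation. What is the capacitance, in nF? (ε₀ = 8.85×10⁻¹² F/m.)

C ≈ 32.3 nF

A = π(35.8/2 cm)² = 0.101 m².
Side-by-side slabs ⇒ two capacitors in parallel, each spanning the full gap.
C₁ = κ₁ε₀A₁/d = 3.13 × 8.85×10⁻¹² × 4.94×10⁻² / 1.22×10⁻⁴ = 1.12×10⁻⁸ F.
C₂ = κ₂ε₀A₂/d = 5.66 × 8.85×10⁻¹² × 5.12×10⁻² / 1.22×10⁻⁴ = 2.10×10⁻⁸ F.
C = C₁ + C₂ = 3.23×10⁻⁸ F.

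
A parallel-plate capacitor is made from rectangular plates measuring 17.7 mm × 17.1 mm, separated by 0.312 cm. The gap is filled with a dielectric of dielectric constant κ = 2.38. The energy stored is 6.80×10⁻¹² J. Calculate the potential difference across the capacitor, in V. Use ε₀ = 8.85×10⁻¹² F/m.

V ≈ 2.58 V

A = 17.7 × 17.1 mm² = 3.03×10⁻⁴ m².
C = κε₀A/d = 2.38 × 8.85×10⁻¹² × 3.03×10⁻⁴ / 3.12×10⁻³ = 2.04×10⁻¹² F.
V = √(2U/C) = √(2 × 6.80×10⁻¹² / 2.04×10⁻¹²) = 2.58 V.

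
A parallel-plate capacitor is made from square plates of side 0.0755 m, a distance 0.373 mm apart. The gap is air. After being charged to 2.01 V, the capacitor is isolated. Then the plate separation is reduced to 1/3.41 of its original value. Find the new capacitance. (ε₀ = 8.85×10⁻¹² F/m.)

A = (0.0755 m)² = 5.70×10⁻³ m².
Initially C₁ = ε₀A/d = 8.85×10⁻¹² × 5.70×10⁻³ / 3.73×10⁻⁴ = 1.35×10⁻¹⁰ F.
C = ε₀A/d scales as 1/d, so C₂/C₁ = d₁/d₂ = 3.41.
C₂ = 3.41 × 1.35×10⁻¹⁰ = 4.61×10⁻¹⁰ F.

C ≈ 461 pF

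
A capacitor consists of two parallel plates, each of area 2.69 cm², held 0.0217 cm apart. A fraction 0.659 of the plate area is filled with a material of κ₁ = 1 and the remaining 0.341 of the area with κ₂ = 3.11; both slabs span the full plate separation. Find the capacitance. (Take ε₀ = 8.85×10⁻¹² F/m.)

C ≈ 18.9 pF

A = 2.69 cm² = 2.69×10⁻⁴ m².
Side-by-side slabs ⇒ two capacitors in parallel, each spanning the full gap.
C₁ = κ₁ε₀A₁/d = 1.00 × 8.85×10⁻¹² × 1.77×10⁻⁴ / 2.17×10⁻⁴ = 7.23×10⁻¹² F.
C₂ = κ₂ε₀A₂/d = 3.11 × 8.85×10⁻¹² × 9.17×10⁻⁵ / 2.17×10⁻⁴ = 1.16×10⁻¹¹ F.
C = C₁ + C₂ = 1.89×10⁻¹¹ F.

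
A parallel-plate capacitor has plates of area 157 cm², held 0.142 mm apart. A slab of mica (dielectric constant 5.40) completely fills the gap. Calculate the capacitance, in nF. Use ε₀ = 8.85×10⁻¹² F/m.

A = 157 cm² = 1.57×10⁻² m².
C = κε₀A/d = 5.40 × 8.85×10⁻¹² × 1.57×10⁻² / 1.42×10⁻⁴ = 5.28×10⁻⁹ F.

C ≈ 5.28 nF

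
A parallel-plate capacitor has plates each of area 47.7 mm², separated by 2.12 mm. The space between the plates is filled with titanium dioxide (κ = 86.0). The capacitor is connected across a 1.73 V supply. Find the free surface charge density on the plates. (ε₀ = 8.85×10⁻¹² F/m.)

0.621 μC/m²

A = 47.7 mm² = 4.77×10⁻⁵ m².
C = κε₀A/d = 86.0 × 8.85×10⁻¹² × 4.77×10⁻⁵ / 2.12×10⁻³ = 1.71×10⁻¹¹ F.
σ = Q/A = CV/A = 1.71×10⁻¹¹ × 1.73 / 4.77×10⁻⁵ = 6.21×10⁻⁷ C/m².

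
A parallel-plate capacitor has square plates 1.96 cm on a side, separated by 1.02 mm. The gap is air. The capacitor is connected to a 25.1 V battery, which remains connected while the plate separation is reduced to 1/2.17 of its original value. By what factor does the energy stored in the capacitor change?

Battery connected ⇒ V is held fixed.
C₂ = 2.17 C₁ and U = ½CV², so U₂/U₁ = C₂/C₁ = 2.17.

U₂/U₁ ≈ 2.17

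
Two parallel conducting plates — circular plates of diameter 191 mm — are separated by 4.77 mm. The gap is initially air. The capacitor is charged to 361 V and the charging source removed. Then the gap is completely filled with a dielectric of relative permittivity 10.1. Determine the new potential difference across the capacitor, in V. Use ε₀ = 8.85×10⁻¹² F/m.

A = π(191/2 mm)² = 2.87×10⁻² m².
Initially C₁ = ε₀A/d = 8.85×10⁻¹² × 2.87×10⁻² / 4.77×10⁻³ = 5.32×10⁻¹¹ F.
V₁ = 3.61×10² V.
Isolated ⇒ Q is held fixed. C₂ = 10.1 C₁ and V = Q/C, so V₂/V₁ = C₁/C₂ = 0.0990.
V₂ = 0.0990 × 3.61×10² = 35.7 V.

V ≈ 35.7 V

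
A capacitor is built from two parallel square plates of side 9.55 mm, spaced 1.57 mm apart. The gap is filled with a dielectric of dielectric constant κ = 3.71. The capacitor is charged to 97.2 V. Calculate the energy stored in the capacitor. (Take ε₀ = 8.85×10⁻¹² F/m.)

A = (9.55 mm)² = 9.12×10⁻⁵ m².
C = κε₀A/d = 3.71 × 8.85×10⁻¹² × 9.12×10⁻⁵ / 1.57×10⁻³ = 1.91×10⁻¹² F.
U = ½CV² = ½ × 1.91×10⁻¹² × (97.2)² = 9.01×10⁻⁹ J.

9.01 nJ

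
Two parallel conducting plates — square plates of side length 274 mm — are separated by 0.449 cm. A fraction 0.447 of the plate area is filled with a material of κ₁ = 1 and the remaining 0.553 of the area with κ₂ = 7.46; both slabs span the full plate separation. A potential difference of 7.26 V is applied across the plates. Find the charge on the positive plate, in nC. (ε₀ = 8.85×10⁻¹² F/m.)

A = (274 mm)² = 7.51×10⁻² m².
Side-by-side slabs ⇒ two capacitors in parallel, each spanning the full gap.
C₁ = κ₁ε₀A₁/d = 1.00 × 8.85×10⁻¹² × 3.36×10⁻² / 4.49×10⁻³ = 6.61×10⁻¹¹ F.
C₂ = κ₂ε₀A₂/d = 7.46 × 8.85×10⁻¹² × 4.15×10⁻² / 4.49×10⁻³ = 6.10×10⁻¹⁰ F.
C = C₁ + C₂ = 6.77×10⁻¹⁰ F.
Q = CV = 6.77×10⁻¹⁰ × 7.26 = 4.91×10⁻⁹ C.

4.91 nC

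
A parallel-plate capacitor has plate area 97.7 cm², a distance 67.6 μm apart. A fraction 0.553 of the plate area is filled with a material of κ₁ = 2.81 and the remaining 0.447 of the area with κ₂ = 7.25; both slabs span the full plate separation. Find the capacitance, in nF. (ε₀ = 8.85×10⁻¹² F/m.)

C ≈ 6.13 nF

A = 97.7 cm² = 9.77×10⁻³ m².
Side-by-side slabs ⇒ two capacitors in parallel, each spanning the full gap.
C₁ = κ₁ε₀A₁/d = 2.81 × 8.85×10⁻¹² × 5.40×10⁻³ / 6.76×10⁻⁵ = 1.99×10⁻⁹ F.
C₂ = κ₂ε₀A₂/d = 7.25 × 8.85×10⁻¹² × 4.37×10⁻³ / 6.76×10⁻⁵ = 4.15×10⁻⁹ F.
C = C₁ + C₂ = 6.13×10⁻⁹ F.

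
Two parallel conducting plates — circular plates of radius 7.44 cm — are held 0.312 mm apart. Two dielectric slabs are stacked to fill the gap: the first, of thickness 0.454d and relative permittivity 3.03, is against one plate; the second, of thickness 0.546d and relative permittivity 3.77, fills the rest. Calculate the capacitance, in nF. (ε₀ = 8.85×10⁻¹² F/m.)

A = π(7.44 cm)² = 1.74×10⁻² m².
Stacked slabs ⇒ two capacitors in series, each with the full plate area.
C₁ = κ₁ε₀A/d₁ = 3.03 × 8.85×10⁻¹² × 1.74×10⁻² / 1.42×10⁻⁴ = 3.29×10⁻⁹ F.
C₂ = κ₂ε₀A/d₂ = 3.77 × 8.85×10⁻¹² × 1.74×10⁻² / 1.70×10⁻⁴ = 3.41×10⁻⁹ F.
C = (1/C₁ + 1/C₂)⁻¹ = 1.67×10⁻⁹ F.

C ≈ 1.67 nF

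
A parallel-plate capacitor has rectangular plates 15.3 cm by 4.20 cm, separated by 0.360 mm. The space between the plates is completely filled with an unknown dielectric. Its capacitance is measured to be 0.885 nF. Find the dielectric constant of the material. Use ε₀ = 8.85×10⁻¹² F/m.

A = 15.3 × 4.20 cm² = 6.43×10⁻³ m².
κ = Cd/(ε₀A) = 8.85×10⁻¹⁰ × 3.60×10⁻⁴ / (8.85×10⁻¹² × 6.43×10⁻³) = 5.60.

5.60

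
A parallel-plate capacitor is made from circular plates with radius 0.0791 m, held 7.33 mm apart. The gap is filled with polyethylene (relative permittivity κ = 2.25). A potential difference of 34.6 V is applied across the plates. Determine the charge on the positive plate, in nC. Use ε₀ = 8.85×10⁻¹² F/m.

Q ≈ 1.85 nC

A = π(0.0791 m)² = 1.97×10⁻² m².
C = κε₀A/d = 2.25 × 8.85×10⁻¹² × 1.97×10⁻² / 7.33×10⁻³ = 5.34×10⁻¹¹ F.
Q = CV = 5.34×10⁻¹¹ × 34.6 = 1.85×10⁻⁹ C.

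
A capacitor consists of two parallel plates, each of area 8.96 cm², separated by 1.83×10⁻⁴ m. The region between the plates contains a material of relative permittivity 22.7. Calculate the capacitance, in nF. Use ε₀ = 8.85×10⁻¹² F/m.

0.984 nF

A = 8.96 cm² = 8.96×10⁻⁴ m².
C = κε₀A/d = 22.7 × 8.85×10⁻¹² × 8.96×10⁻⁴ / 1.83×10⁻⁴ = 9.84×10⁻¹⁰ F.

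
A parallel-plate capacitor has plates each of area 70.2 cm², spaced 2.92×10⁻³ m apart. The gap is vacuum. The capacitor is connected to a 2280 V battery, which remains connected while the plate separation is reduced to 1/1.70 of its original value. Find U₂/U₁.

1.70

Battery connected ⇒ V is held fixed.
C₂ = 1.70 C₁ and U = ½CV², so U₂/U₁ = C₂/C₁ = 1.70.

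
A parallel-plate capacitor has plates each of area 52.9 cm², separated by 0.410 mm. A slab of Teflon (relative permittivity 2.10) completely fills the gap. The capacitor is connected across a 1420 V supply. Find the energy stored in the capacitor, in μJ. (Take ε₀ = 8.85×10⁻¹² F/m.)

A = 52.9 cm² = 5.29×10⁻³ m².
C = κε₀A/d = 2.10 × 8.85×10⁻¹² × 5.29×10⁻³ / 4.10×10⁻⁴ = 2.40×10⁻¹⁰ F.
U = ½CV² = ½ × 2.40×10⁻¹⁰ × (1420)² = 2.42×10⁻⁴ J.

U ≈ 242 μJ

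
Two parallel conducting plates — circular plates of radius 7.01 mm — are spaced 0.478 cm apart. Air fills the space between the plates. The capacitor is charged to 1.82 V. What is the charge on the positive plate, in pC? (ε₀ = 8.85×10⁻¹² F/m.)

0.520 pC

A = π(7.01 mm)² = 1.54×10⁻⁴ m².
C = ε₀A/d = 8.85×10⁻¹² × 1.54×10⁻⁴ / 4.78×10⁻³ = 2.86×10⁻¹³ F.
Q = CV = 2.86×10⁻¹³ × 1.82 = 5.20×10⁻¹³ C.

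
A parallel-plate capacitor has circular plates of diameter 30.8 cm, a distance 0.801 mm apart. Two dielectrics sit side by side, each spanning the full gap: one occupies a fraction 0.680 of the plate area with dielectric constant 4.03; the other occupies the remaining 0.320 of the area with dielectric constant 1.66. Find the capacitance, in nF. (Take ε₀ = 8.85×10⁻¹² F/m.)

A = π(30.8/2 cm)² = 7.45×10⁻² m².
Side-by-side slabs ⇒ two capacitors in parallel, each spanning the full gap.
C₁ = κ₁ε₀A₁/d = 4.03 × 8.85×10⁻¹² × 5.07×10⁻² / 8.01×10⁻⁴ = 2.26×10⁻⁹ F.
C₂ = κ₂ε₀A₂/d = 1.66 × 8.85×10⁻¹² × 2.38×10⁻² / 8.01×10⁻⁴ = 4.37×10⁻¹⁰ F.
C = C₁ + C₂ = 2.69×10⁻⁹ F.

2.69 nF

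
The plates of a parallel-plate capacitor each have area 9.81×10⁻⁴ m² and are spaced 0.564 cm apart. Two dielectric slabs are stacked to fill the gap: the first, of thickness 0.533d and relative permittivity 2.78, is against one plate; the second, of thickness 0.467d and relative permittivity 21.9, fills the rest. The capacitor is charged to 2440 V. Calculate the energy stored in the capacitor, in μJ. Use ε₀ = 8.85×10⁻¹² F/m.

U ≈ 21.5 μJ

Stacked slabs ⇒ two capacitors in series, each with the full plate area.
C₁ = κ₁ε₀A/d₁ = 2.78 × 8.85×10⁻¹² × 9.81×10⁻⁴ / 3.01×10⁻³ = 8.03×10⁻¹² F.
C₂ = κ₂ε₀A/d₂ = 21.9 × 8.85×10⁻¹² × 9.81×10⁻⁴ / 2.63×10⁻³ = 7.22×10⁻¹¹ F.
C = (1/C₁ + 1/C₂)⁻¹ = 7.23×10⁻¹² F.
U = ½CV² = ½ × 7.23×10⁻¹² × (2440)² = 2.15×10⁻⁵ J.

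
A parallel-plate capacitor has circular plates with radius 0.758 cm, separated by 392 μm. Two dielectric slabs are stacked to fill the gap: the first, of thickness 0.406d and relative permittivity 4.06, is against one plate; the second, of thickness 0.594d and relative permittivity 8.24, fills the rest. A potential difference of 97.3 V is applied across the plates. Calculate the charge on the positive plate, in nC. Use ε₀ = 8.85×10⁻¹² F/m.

2.30 nC

A = π(0.758 cm)² = 1.81×10⁻⁴ m².
Stacked slabs ⇒ two capacitors in series, each with the full plate area.
C₁ = κ₁ε₀A/d₁ = 4.06 × 8.85×10⁻¹² × 1.81×10⁻⁴ / 1.59×10⁻⁴ = 4.08×10⁻¹¹ F.
C₂ = κ₂ε₀A/d₂ = 8.24 × 8.85×10⁻¹² × 1.81×10⁻⁴ / 2.33×10⁻⁴ = 5.65×10⁻¹¹ F.
C = (1/C₁ + 1/C₂)⁻¹ = 2.37×10⁻¹¹ F.
Q = CV = 2.37×10⁻¹¹ × 97.3 = 2.30×10⁻⁹ C.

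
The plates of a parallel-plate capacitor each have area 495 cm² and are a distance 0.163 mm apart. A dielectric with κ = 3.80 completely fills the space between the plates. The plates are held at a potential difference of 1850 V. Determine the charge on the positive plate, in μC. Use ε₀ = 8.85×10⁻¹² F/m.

A = 495 cm² = 4.95×10⁻² m².
C = κε₀A/d = 3.80 × 8.85×10⁻¹² × 4.95×10⁻² / 1.63×10⁻⁴ = 1.02×10⁻⁸ F.
Q = CV = 1.02×10⁻⁸ × 1850 = 1.89×10⁻⁵ C.

Q ≈ 18.9 μC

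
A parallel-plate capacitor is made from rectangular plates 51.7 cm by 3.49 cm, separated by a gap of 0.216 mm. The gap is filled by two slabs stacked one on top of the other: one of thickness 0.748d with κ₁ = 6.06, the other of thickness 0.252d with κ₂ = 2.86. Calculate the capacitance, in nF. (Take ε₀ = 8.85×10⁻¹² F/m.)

C ≈ 3.49 nF

A = 51.7 × 3.49 cm² = 1.80×10⁻² m².
Stacked slabs ⇒ two capacitors in series, each with the full plate area.
C₁ = κ₁ε₀A/d₁ = 6.06 × 8.85×10⁻¹² × 1.80×10⁻² / 1.62×10⁻⁴ = 5.99×10⁻⁹ F.
C₂ = κ₂ε₀A/d₂ = 2.86 × 8.85×10⁻¹² × 1.80×10⁻² / 5.44×10⁻⁵ = 8.39×10⁻⁹ F.
C = (1/C₁ + 1/C₂)⁻¹ = 3.49×10⁻⁹ F.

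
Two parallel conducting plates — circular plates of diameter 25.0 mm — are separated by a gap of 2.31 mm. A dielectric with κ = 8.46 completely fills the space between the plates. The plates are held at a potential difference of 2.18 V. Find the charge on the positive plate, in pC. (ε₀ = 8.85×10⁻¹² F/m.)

34.7 pC

A = π(25.0/2 mm)² = 4.91×10⁻⁴ m².
C = κε₀A/d = 8.46 × 8.85×10⁻¹² × 4.91×10⁻⁴ / 2.31×10⁻³ = 1.59×10⁻¹¹ F.
Q = CV = 1.59×10⁻¹¹ × 2.18 = 3.47×10⁻¹¹ C.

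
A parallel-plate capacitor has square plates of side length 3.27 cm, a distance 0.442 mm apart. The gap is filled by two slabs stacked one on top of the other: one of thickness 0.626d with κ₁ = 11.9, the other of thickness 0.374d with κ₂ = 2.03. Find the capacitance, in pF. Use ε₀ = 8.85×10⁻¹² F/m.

90.4 pF

A = (3.27 cm)² = 1.07×10⁻³ m².
Stacked slabs ⇒ two capacitors in series, each with the full plate area.
C₁ = κ₁ε₀A/d₁ = 11.9 × 8.85×10⁻¹² × 1.07×10⁻³ / 2.77×10⁻⁴ = 4.07×10⁻¹⁰ F.
C₂ = κ₂ε₀A/d₂ = 2.03 × 8.85×10⁻¹² × 1.07×10⁻³ / 1.65×10⁻⁴ = 1.16×10⁻¹⁰ F.
C = (1/C₁ + 1/C₂)⁻¹ = 9.04×10⁻¹¹ F.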